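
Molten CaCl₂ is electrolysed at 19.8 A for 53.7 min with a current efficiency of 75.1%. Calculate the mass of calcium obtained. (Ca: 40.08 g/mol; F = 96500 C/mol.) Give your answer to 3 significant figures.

9.95 g

Q = 19.8 × 3222 = 63800 C
n(e⁻) = 63800 / 96500 = 0.6611 mol
Ca²⁺ + 2e⁻ → Ca, so theoretical m(Ca) = 0.3306 × 40.08 = 13.25 g
Actual mass = 75.1% × 13.25 = 9.95 g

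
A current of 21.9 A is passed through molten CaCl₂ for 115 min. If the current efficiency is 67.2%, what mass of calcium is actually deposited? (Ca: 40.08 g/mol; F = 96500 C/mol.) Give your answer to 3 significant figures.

21.1 g

Q = 21.9 × 6900 = 1.511×10^5 C
n(e⁻) = 1.511×10^5 / 96500 = 1.566 mol
Ca²⁺ + 2e⁻ → Ca, so theoretical m(Ca) = 0.7830 × 40.08 = 31.38 g
Actual mass = 67.2% × 31.38 = 21.1 g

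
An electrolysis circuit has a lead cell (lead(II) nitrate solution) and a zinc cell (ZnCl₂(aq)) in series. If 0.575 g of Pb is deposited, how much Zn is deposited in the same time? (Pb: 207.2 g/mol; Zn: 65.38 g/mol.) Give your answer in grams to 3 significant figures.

n(Pb) = 0.575 / 207.2 = 0.002775 mol
Pb²⁺ + 2e⁻ → Pb, so n(e⁻) = 2 × 0.002775 = 0.005550 mol
In series, the same 0.005550 mol of electrons flows through the second cell.
Zn²⁺ + 2e⁻ → Zn, so n(Zn) = 0.005550 / 2 = 0.002775 mol
m(Zn) = 0.002775 × 65.38 = 0.181 g

0.181 g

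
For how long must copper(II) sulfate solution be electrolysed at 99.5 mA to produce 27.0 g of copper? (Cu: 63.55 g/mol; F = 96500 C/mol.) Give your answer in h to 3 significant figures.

229 h

n(Cu) = 27.0 / 63.55 = 0.4249 mol
Cu²⁺ + 2e⁻ → Cu, so n(e⁻) = 2 × 0.4249 = 0.8498 mol
Q = 0.8498 × 96500 = 82010 C
t = Q / I = 82010 / 0.0995 = 8.242×10^5 s = 229 h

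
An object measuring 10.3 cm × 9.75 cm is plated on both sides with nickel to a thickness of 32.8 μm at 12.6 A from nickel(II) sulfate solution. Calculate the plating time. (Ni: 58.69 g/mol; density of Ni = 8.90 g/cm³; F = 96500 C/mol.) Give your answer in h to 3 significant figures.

Plated area = 2 × 10.3 × 9.75 = 200.9 cm²
Volume = 200.9 × 32.8×10⁻⁴ cm = 0.6590 cm³
m(Ni) = 0.6590 × 8.90 = 5.865 g
n(Ni) = 5.865 / 58.69 = 0.09993 mol; n(e⁻) = 2 × 0.09993 = 0.1999 mol
Q = 0.1999 × 96500 = 19290 C
t = 19290 / 12.6 = 1531 s = 0.425 h

0.425 h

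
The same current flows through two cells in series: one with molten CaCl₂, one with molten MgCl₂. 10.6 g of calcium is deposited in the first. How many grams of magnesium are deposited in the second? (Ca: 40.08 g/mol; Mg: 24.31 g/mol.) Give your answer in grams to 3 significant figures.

6.43 g

n(Ca) = 10.6 / 40.08 = 0.2645 mol
Ca²⁺ + 2e⁻ → Ca, so n(e⁻) = 2 × 0.2645 = 0.5290 mol
Same current for the same time ⇒ same n(e⁻) = 0.5290 mol in both cells.
Mg²⁺ + 2e⁻ → Mg, so n(Mg) = 0.5290 / 2 = 0.2645 mol
m(Mg) = 0.2645 × 24.31 = 6.43 g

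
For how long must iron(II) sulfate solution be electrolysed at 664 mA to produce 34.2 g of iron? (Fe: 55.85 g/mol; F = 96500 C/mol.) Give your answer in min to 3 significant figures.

2970 min

n(Fe) = 34.2 / 55.85 = 0.6124 mol
Fe²⁺ + 2e⁻ → Fe, so n(e⁻) = 2 × 0.6124 = 1.225 mol
Q = 1.225 × 96500 = 1.182×10^5 C
t = Q / I = 1.182×10^5 / 0.664 = 1.780×10^5 s = 2970 min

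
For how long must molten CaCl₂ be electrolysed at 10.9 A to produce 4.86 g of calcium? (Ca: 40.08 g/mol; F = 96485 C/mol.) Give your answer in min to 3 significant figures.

n(Ca) = 4.86 / 40.08 = 0.1213 mol
Ca²⁺ + 2e⁻ → Ca, so n(e⁻) = 2 × 0.1213 = 0.2426 mol
Q = 0.2426 × 96485 = 23410 C
t = Q / I = 23410 / 10.9 = 2148 s = 35.8 min

35.8 min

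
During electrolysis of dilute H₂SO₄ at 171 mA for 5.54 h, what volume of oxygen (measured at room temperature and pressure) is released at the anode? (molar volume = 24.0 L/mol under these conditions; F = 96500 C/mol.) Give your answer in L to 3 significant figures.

Q = 0.171 A × 19944 s = 3410 C
Moles of electrons = 3410 / 96500 = 0.03534 mol
2H₂O → O₂ + 4H⁺ + 4e⁻, so n(O₂) = 0.03534 / 4 = 0.008835 mol
V = 0.008835 × 24.0 = 0.2120 L

0.212 L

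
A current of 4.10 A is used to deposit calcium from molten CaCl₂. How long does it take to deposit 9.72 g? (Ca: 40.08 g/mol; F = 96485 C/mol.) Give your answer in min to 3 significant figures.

n(Ca) = 9.72 / 40.08 = 0.2425 mol
Ca²⁺ + 2e⁻ → Ca, so n(e⁻) = 2 × 0.2425 = 0.4850 mol
Q = 0.4850 × 96485 = 46800 C
t = Q / I = 46800 / 4.10 = 11410 s = 190 min

190 min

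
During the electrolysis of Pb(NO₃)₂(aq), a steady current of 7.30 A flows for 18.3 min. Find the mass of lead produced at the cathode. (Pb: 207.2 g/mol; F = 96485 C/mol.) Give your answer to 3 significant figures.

8.61 g

Q = 7.30 A × 1098 s = 8015 C
Moles of electrons = 8015 / 96485 = 0.08307 mol
Pb²⁺ + 2e⁻ → Pb, so n(Pb) = 0.08307 / 2 = 0.04154 mol
m = 0.04154 × 207.2 = 8.61 g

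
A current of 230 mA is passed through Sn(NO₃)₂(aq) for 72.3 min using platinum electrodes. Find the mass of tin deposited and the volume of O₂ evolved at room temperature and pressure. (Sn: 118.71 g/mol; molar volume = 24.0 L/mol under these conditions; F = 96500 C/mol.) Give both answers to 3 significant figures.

0.614 g Sn; 0.0620 L O₂

Q = 0.230 × 4338 = 997.7 C; n(e⁻) = 997.7 / 96500 = 0.01034 mol
Cathode: Sn²⁺ + 2e⁻ → Sn → n(Sn) = 0.01034/2 = 0.005170 mol → 0.614 g
Anode: 2H₂O → O₂ + 4H⁺ + 4e⁻ → n(O₂) = 0.01034/4 = 0.002585 mol → 0.0620 L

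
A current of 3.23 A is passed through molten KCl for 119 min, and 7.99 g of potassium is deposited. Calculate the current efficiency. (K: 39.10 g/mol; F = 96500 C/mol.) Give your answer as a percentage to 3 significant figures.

85.5%

Q = 3.23 × 7140 = 23060 C
n(e⁻) = 23060 / 96500 = 0.2390 mol
K⁺ + e⁻ → K, so theoretical n(K) = 0.2390 mol → 9.345 g
Efficiency = 7.99 / 9.345 = 0.8550 = 85.5%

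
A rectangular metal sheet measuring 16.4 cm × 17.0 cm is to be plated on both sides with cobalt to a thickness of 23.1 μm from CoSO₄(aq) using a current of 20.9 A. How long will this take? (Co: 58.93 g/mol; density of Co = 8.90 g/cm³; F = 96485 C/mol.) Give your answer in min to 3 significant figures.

29.9 min

Plated area = 2 × 16.4 × 17.0 = 557.6 cm²
Volume = 557.6 × 23.1×10⁻⁴ cm = 1.288 cm³
m(Co) = 1.288 × 8.90 = 11.46 g
n(Co) = 11.46 / 58.93 = 0.1945 mol; n(e⁻) = 2 × 0.1945 = 0.3890 mol
Q = 0.3890 × 96485 = 37530 C
t = 37530 / 20.9 = 1796 s = 29.9 min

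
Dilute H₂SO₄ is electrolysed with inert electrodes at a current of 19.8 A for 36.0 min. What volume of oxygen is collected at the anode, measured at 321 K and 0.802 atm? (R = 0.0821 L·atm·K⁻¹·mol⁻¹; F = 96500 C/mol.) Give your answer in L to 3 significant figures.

3.64 L

Q = It = 19.8 × 2160 = 42770 C
n(e⁻) = 42770 / 96500 = 0.4432 mol
2H₂O → O₂ + 4H⁺ + 4e⁻, so n(O₂) = 0.4432 / 4 = 0.1108 mol
V = nRT/P = 0.1108 × 0.0821 × 321 / 0.802 = 3.641 L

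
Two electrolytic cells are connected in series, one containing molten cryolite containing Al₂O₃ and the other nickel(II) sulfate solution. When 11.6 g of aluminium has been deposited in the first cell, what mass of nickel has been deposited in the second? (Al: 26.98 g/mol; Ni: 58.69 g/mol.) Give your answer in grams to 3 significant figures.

37.9 g

n(Al) = 11.6 / 26.98 = 0.4299 mol
Al³⁺ + 3e⁻ → Al, so n(e⁻) = 3 × 0.4299 = 1.290 mol
The cells are in series, so the same charge (and hence the same n(e⁻) = 1.290 mol) passes through both.
Ni²⁺ + 2e⁻ → Ni, so n(Ni) = 1.290 / 2 = 0.6450 mol
m(Ni) = 0.6450 × 58.69 = 37.9 g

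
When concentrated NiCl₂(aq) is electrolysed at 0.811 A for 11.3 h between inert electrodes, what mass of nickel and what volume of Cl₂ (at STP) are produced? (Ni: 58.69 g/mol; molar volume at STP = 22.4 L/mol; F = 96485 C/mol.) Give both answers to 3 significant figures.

10.0 g Ni; 3.83 L Cl₂

Q = 0.811 × 40680 = 32990 C; n(e⁻) = 32990 / 96485 = 0.3419 mol
Cathode: Ni²⁺ + 2e⁻ → Ni → n(Ni) = 0.3419/2 = 0.1710 mol → 10.0 g
Anode: 2Cl⁻ → Cl₂ + 2e⁻ → n(Cl₂) = 0.3419/2 = 0.1710 mol → 3.83 L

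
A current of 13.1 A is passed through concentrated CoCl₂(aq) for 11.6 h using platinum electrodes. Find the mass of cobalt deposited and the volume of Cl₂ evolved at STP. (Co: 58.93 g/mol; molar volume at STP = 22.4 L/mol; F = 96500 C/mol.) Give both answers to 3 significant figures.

Q = 13.1 × 41760 = 5.471×10^5 C; n(e⁻) = 5.471×10^5 / 96500 = 5.669 mol
Cathode: Co²⁺ + 2e⁻ → Co → n(Co) = 5.669/2 = 2.835 mol → 167 g
Anode: 2Cl⁻ → Cl₂ + 2e⁻ → n(Cl₂) = 5.669/2 = 2.835 mol → 63.5 L

167 g Co; 63.5 L Cl₂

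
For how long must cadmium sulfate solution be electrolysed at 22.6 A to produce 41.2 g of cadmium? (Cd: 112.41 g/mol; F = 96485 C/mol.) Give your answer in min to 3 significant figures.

52.2 min

n(Cd) = 41.2 / 112.41 = 0.3665 mol
Cd²⁺ + 2e⁻ → Cd, so n(e⁻) = 2 × 0.3665 = 0.7330 mol
Q = 0.7330 × 96485 = 70720 C
t = Q / I = 70720 / 22.6 = 3129 s = 52.2 min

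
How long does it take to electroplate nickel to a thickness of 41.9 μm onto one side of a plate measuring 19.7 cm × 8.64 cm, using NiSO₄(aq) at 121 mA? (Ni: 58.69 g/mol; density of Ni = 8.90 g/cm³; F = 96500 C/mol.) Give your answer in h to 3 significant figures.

47.9 h

Plated area = 19.7 × 8.64 = 170.2 cm²
Volume = 170.2 × 41.9×10⁻⁴ cm = 0.7131 cm³
m(Ni) = 0.7131 × 8.90 = 6.347 g
n(Ni) = 6.347 / 58.69 = 0.1081 mol; n(e⁻) = 2 × 0.1081 = 0.2162 mol
Q = 0.2162 × 96500 = 20860 C
t = 20860 / 0.121 = 1.724×10^5 s = 47.9 h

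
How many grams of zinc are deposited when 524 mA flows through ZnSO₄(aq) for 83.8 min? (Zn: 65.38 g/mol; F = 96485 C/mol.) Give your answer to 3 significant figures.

0.893 g

Q = It = 0.524 × 5028 = 2635 C
n(e⁻) = 2635 / 96485 = 0.02731 mol
Zn²⁺ + 2e⁻ → Zn, so n(Zn) = 0.02731 / 2 = 0.01366 mol
m = 0.01366 × 65.38 = 0.893 g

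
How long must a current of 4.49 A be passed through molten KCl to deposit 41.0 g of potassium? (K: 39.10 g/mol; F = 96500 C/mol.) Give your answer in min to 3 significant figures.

376 min

n(K) = 41.0 / 39.10 = 1.049 mol
K⁺ + e⁻ → K, so n(e⁻) = 1.049 mol
Q = 1.049 × 96500 = 1.012×10^5 C
t = Q / I = 1.012×10^5 / 4.49 = 22540 s = 376 min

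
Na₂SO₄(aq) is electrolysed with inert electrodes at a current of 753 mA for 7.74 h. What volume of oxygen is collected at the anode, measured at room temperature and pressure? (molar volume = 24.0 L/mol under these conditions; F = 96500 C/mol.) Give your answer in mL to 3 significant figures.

Q = 0.753 A × 27864 s = 20980 C
n(e⁻) = 20980 / 96500 = 0.2174 mol
2H₂O → O₂ + 4H⁺ + 4e⁻, so n(O₂) = 0.2174 / 4 = 0.05435 mol
V = 0.05435 × 24.0 = 1.304 L
= 1300 mL

1300 mL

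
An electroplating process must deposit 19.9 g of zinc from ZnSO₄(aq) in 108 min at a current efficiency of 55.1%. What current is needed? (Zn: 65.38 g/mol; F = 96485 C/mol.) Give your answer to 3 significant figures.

n(Zn) = 19.9 / 65.38 = 0.3044 mol
Zn²⁺ + 2e⁻ → Zn, so n(e⁻) = 2 × 0.3044 = 0.6088 mol
Q = 0.6088 × 96485 / 0.551 = 1.066×10^5 C
I = Q / t = 1.066×10^5 / 6480 s = 16.5 A

16.5 A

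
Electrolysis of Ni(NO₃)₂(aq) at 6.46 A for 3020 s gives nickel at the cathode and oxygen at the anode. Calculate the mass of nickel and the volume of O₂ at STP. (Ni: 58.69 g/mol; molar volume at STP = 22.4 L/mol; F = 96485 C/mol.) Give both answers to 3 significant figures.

Q = 6.46 × 3020 = 19510 C; n(e⁻) = 19510 / 96485 = 0.2022 mol
Cathode: Ni²⁺ + 2e⁻ → Ni → n(Ni) = 0.2022/2 = 0.1011 mol → 5.93 g
Anode: 2H₂O → O₂ + 4H⁺ + 4e⁻ → n(O₂) = 0.2022/4 = 0.05055 mol → 1.13 L

5.93 g Ni; 1.13 L O₂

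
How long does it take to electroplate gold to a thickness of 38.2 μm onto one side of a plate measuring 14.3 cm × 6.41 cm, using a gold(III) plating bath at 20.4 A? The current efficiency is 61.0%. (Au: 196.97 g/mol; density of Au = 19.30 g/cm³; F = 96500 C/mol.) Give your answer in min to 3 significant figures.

Plated area = 14.3 × 6.41 = 91.66 cm²
Volume = 91.66 × 38.2×10⁻⁴ cm = 0.3501 cm³
m(Au) = 0.3501 × 19.30 = 6.757 g
n(Au) = 6.757 / 196.97 = 0.03430 mol; n(e⁻) = 3 × 0.03430 = 0.1029 mol
Q = 0.1029 × 96500 / 0.610 = 16280 C
t = 16280 / 20.4 = 798.0 s = 13.3 min

13.3 min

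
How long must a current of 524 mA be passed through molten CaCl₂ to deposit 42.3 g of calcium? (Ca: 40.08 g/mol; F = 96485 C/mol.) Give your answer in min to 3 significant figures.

n(Ca) = 42.3 / 40.08 = 1.055 mol
Ca²⁺ + 2e⁻ → Ca, so n(e⁻) = 2 × 1.055 = 2.110 mol
Q = 2.110 × 96485 = 2.036×10^5 C
t = Q / I = 2.036×10^5 / 0.524 = 3.885×10^5 s = 6480 min

6480 min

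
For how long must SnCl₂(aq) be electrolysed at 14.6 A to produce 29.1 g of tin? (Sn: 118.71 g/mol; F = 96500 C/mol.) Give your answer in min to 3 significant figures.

n(Sn) = 29.1 / 118.71 = 0.2451 mol
Sn²⁺ + 2e⁻ → Sn, so n(e⁻) = 2 × 0.2451 = 0.4902 mol
Q = 0.4902 × 96500 = 47300 C
t = Q / I = 47300 / 14.6 = 3240 s = 54.0 min

54.0 min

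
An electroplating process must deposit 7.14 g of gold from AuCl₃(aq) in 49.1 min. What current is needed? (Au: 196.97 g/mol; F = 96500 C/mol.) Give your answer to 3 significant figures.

3.56 A

n(Au) = 7.14 / 196.97 = 0.03625 mol
Au³⁺ + 3e⁻ → Au, so n(e⁻) = 3 × 0.03625 = 0.1088 mol
Q = 0.1088 × 96500 = 10500 C
I = Q / t = 10500 / 2946 s = 3.56 A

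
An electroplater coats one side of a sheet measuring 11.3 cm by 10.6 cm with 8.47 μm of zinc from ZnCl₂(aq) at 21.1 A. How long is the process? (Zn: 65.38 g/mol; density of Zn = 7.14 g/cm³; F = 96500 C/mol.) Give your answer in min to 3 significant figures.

Plated area = 11.3 × 10.6 = 119.8 cm²
Volume = 119.8 × 8.47×10⁻⁴ cm = 0.1015 cm³
m(Zn) = 0.1015 × 7.14 = 0.7247 g
n(Zn) = 0.7247 / 65.38 = 0.01108 mol; n(e⁻) = 2 × 0.01108 = 0.02216 mol
Q = 0.02216 × 96500 = 2138 C
t = 2138 / 21.1 = 101.3 s = 1.69 min

1.69 min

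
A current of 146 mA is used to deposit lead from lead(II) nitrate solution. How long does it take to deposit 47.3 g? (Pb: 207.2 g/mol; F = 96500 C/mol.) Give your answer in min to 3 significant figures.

5030 min

n(Pb) = 47.3 / 207.2 = 0.2283 mol
Pb²⁺ + 2e⁻ → Pb, so n(e⁻) = 2 × 0.2283 = 0.4566 mol
Q = 0.4566 × 96500 = 44060 C
t = Q / I = 44060 / 0.146 = 3.018×10^5 s = 5030 min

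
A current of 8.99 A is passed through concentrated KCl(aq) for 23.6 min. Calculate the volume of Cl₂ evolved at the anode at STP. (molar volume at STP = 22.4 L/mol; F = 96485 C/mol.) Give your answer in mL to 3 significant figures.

Q = It = 8.99 × 1416 = 12730 C
n(e⁻) = 12730 / 96485 = 0.1319 mol
2Cl⁻ → Cl₂ + 2e⁻, so n(Cl₂) = 0.1319 / 2 = 0.06595 mol
V = 0.06595 × 22.4 = 1.477 L
= 1480 mL

1480 mL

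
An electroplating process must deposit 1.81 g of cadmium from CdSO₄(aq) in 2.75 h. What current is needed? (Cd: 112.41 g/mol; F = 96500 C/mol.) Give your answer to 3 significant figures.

n(Cd) = 1.81 / 112.41 = 0.01610 mol
Cd²⁺ + 2e⁻ → Cd, so n(e⁻) = 2 × 0.01610 = 0.03220 mol
Q = 0.03220 × 96500 = 3107 C
I = Q / t = 3107 / 9900 s = 0.314 A

0.314 A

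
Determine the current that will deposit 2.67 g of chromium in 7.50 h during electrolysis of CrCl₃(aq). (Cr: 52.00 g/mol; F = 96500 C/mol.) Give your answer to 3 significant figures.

0.551 A

n(Cr) = 2.67 / 52.00 = 0.05135 mol
Cr³⁺ + 3e⁻ → Cr, so n(e⁻) = 3 × 0.05135 = 0.1541 mol
Q = 0.1541 × 96500 = 14870 C
I = Q / t = 14870 / 27000 s = 0.551 A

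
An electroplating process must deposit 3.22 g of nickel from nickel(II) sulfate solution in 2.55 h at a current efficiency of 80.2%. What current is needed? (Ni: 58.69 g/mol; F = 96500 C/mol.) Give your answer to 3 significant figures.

n(Ni) = 3.22 / 58.69 = 0.05486 mol
Ni²⁺ + 2e⁻ → Ni, so n(e⁻) = 2 × 0.05486 = 0.1097 mol
Q = 0.1097 × 96500 / 0.802 = 13200 C
I = Q / t = 13200 / 9180 s = 1.44 A

1.44 A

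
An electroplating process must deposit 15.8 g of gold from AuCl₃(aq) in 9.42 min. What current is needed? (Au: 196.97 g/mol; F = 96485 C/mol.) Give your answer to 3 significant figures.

n(Au) = 15.8 / 196.97 = 0.08022 mol
Au³⁺ + 3e⁻ → Au, so n(e⁻) = 3 × 0.08022 = 0.2407 mol
Q = 0.2407 × 96485 = 23220 C
I = Q / t = 23220 / 565.2 s = 41.1 A

41.1 A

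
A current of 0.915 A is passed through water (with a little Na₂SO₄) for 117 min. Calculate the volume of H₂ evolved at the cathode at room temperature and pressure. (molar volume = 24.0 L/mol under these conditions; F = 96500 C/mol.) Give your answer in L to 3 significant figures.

0.799 L

Q = 0.915 A × 7020 s = 6423 C
n(e⁻) = 6423 / 96500 = 0.06656 mol
2H⁺ + 2e⁻ → H₂, so n(H₂) = 0.06656 / 2 = 0.03328 mol
V = 0.03328 × 24.0 = 0.7987 L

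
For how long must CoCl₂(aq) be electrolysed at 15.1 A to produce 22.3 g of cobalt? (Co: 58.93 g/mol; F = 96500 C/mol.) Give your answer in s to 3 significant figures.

4840 s

n(Co) = 22.3 / 58.93 = 0.3784 mol
Co²⁺ + 2e⁻ → Co, so n(e⁻) = 2 × 0.3784 = 0.7568 mol
Q = 0.7568 × 96500 = 73030 C
t = Q / I = 73030 / 15.1 = 4836 s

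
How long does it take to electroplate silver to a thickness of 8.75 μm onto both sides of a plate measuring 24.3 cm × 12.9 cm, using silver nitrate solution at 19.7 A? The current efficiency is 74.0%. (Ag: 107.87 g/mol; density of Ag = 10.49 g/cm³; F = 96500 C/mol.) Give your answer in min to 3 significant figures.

5.89 min

Plated area = 2 × 24.3 × 12.9 = 626.9 cm²
Volume = 626.9 × 8.75×10⁻⁴ cm = 0.5485 cm³
m(Ag) = 0.5485 × 10.49 = 5.754 g
n(Ag) = 5.754 / 107.87 = 0.05334 mol; n(e⁻) = 0.05334 mol
Q = 0.05334 × 96500 / 0.740 = 6956 C
t = 6956 / 19.7 = 353.1 s = 5.89 min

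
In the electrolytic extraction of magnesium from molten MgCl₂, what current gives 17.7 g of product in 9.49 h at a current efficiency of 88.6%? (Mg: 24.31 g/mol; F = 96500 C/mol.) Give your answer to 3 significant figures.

4.64 A

n(Mg) = 17.7 / 24.31 = 0.7281 mol
Mg²⁺ + 2e⁻ → Mg, so n(e⁻) = 2 × 0.7281 = 1.456 mol
Q = 1.456 × 96500 / 0.886 = 1.586×10^5 C
I = Q / t = 1.586×10^5 / 34164 s = 4.64 A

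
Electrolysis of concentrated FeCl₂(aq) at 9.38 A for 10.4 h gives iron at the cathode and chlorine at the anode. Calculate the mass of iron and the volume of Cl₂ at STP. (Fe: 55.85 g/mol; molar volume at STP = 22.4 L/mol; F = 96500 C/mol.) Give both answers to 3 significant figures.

Q = 9.38 × 37440 = 3.512×10^5 C; n(e⁻) = 3.512×10^5 / 96500 = 3.639 mol
Cathode: Fe²⁺ + 2e⁻ → Fe → n(Fe) = 3.639/2 = 1.820 mol → 102 g
Anode: 2Cl⁻ → Cl₂ + 2e⁻ → n(Cl₂) = 3.639/2 = 1.820 mol → 40.8 L

102 g Fe; 40.8 L Cl₂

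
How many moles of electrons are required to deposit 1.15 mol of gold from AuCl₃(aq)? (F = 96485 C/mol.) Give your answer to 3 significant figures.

Au³⁺ + 3e⁻ → Au, so n(e⁻) = 3 × 1.15 = 3.450 mol

3.45 mol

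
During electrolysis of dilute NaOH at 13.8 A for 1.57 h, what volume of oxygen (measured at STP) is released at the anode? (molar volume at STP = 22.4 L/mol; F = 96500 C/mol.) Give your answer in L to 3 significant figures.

Q = 13.8 A × 5652 s = 78000 C
n(e⁻) = 78000 / 96500 = 0.8083 mol
2H₂O → O₂ + 4H⁺ + 4e⁻, so n(O₂) = 0.8083 / 4 = 0.2021 mol
V = 0.2021 × 22.4 = 4.527 L

4.53 L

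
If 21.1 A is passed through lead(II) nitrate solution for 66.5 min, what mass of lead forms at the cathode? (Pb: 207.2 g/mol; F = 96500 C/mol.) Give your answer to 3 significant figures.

Charge passed = 21.1 × 3990 = 84190 C
n(e⁻) = 84190 / 96500 = 0.8724 mol
Pb²⁺ + 2e⁻ → Pb, so n(Pb) = 0.8724 / 2 = 0.4362 mol
m = 0.4362 × 207.2 = 90.4 g

90.4 g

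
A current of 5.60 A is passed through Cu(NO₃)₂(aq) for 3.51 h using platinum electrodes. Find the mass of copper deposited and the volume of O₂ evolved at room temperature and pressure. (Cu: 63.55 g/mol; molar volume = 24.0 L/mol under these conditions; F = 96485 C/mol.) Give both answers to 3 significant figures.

Q = 5.60 × 12636 = 70760 C; n(e⁻) = 70760 / 96485 = 0.7334 mol
Cathode: Cu²⁺ + 2e⁻ → Cu → n(Cu) = 0.7334/2 = 0.3667 mol → 23.3 g
Anode: 2H₂O → O₂ + 4H⁺ + 4e⁻ → n(O₂) = 0.7334/4 = 0.1834 mol → 4.40 L

23.3 g Cu; 4.40 L O₂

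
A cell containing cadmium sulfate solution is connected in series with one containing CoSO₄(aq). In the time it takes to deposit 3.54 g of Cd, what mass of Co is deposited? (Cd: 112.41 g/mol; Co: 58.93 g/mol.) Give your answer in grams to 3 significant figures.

n(Cd) = 3.54 / 112.41 = 0.03149 mol
Cd²⁺ + 2e⁻ → Cd, so n(e⁻) = 2 × 0.03149 = 0.06298 mol
Since the cells are in series, n(e⁻) in the Co cell is also 0.06298 mol.
Co²⁺ + 2e⁻ → Co, so n(Co) = 0.06298 / 2 = 0.03149 mol
m(Co) = 0.03149 × 58.93 = 1.86 g

1.86 g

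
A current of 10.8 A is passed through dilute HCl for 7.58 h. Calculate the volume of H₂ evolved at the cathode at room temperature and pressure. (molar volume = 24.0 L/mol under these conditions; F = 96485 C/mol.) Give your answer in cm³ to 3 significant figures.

Charge passed = 10.8 × 27288 = 2.947×10^5 C
n(e⁻) = Q/F = 2.947×10^5/96485 = 3.054 mol
2H⁺ + 2e⁻ → H₂, so n(H₂) = 3.054 / 2 = 1.527 mol
V = 1.527 × 24.0 = 36.65 L
= 36700 cm³

36700 cm³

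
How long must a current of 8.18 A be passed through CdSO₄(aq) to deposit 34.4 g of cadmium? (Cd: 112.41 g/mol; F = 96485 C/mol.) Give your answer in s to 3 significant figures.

7220 s

n(Cd) = 34.4 / 112.41 = 0.3060 mol
Cd²⁺ + 2e⁻ → Cd, so n(e⁻) = 2 × 0.3060 = 0.6120 mol
Q = 0.6120 × 96485 = 59050 C
t = Q / I = 59050 / 8.18 = 7219 s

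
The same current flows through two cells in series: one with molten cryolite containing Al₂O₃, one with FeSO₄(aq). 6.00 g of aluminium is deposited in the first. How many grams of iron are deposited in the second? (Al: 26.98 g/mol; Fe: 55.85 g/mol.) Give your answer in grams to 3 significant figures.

18.6 g

n(Al) = 6.00 / 26.98 = 0.2224 mol
Al³⁺ + 3e⁻ → Al, so n(e⁻) = 3 × 0.2224 = 0.6672 mol
The cells are in series, so the same charge (and hence the same n(e⁻) = 0.6672 mol) passes through both.
Fe²⁺ + 2e⁻ → Fe, so n(Fe) = 0.6672 / 2 = 0.3336 mol
m(Fe) = 0.3336 × 55.85 = 18.6 g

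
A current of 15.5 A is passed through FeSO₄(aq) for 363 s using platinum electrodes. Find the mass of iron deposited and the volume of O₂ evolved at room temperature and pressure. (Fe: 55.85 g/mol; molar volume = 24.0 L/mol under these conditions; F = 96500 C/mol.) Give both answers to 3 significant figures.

1.63 g Fe; 0.350 L O₂

Q = 15.5 × 363 = 5627 C; n(e⁻) = 5627 / 96500 = 0.05831 mol
Cathode: Fe²⁺ + 2e⁻ → Fe → n(Fe) = 0.05831/2 = 0.02916 mol → 1.63 g
Anode: 2H₂O → O₂ + 4H⁺ + 4e⁻ → n(O₂) = 0.05831/4 = 0.01458 mol → 0.350 L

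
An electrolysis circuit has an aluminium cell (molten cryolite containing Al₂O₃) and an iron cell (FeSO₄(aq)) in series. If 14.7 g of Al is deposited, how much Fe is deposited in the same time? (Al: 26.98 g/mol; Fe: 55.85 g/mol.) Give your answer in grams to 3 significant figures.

45.6 g

n(Al) = 14.7 / 26.98 = 0.5448 mol
Al³⁺ + 3e⁻ → Al, so n(e⁻) = 3 × 0.5448 = 1.634 mol
Since the cells are in series, n(e⁻) in the Fe cell is also 1.634 mol.
Fe²⁺ + 2e⁻ → Fe, so n(Fe) = 1.634 / 2 = 0.8170 mol
m(Fe) = 0.8170 × 55.85 = 45.6 g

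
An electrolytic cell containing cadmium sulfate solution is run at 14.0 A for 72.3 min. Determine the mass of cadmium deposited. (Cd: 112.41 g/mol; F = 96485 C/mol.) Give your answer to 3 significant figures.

35.4 g

Charge passed = 14.0 × 4338 = 60730 C
n(e⁻) = Q/F = 60730/96485 = 0.6294 mol
Cd²⁺ + 2e⁻ → Cd, so n(Cd) = 0.6294 / 2 = 0.3147 mol
m = 0.3147 × 112.41 = 35.4 g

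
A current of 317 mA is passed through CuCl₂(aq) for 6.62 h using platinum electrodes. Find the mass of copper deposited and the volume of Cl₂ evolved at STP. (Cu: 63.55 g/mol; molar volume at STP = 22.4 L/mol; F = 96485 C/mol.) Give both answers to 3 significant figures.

Q = 0.317 × 23832 = 7555 C; n(e⁻) = 7555 / 96485 = 0.07830 mol
Cathode: Cu²⁺ + 2e⁻ → Cu → n(Cu) = 0.07830/2 = 0.03915 mol → 2.49 g
Anode: 2Cl⁻ → Cl₂ + 2e⁻ → n(Cl₂) = 0.07830/2 = 0.03915 mol → 0.877 L

2.49 g Cu; 0.877 L Cl₂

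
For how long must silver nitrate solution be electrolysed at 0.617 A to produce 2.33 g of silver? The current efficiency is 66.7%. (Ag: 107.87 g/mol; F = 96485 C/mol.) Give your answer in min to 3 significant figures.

84.4 min

n(Ag) = 2.33 / 107.87 = 0.02160 mol
Ag⁺ + e⁻ → Ag, so n(e⁻) = 0.02160 mol
Q = 0.02160 × 96485 / 0.667 = 3125 C
t = Q / I = 3125 / 0.617 = 5065 s = 84.4 min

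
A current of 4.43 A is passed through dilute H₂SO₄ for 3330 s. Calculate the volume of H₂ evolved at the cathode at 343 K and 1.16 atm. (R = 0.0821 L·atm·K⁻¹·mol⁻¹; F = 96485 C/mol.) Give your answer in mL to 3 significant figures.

1860 mL

Charge passed = 4.43 × 3330 = 14750 C
Moles of electrons = 14750 / 96485 = 0.1529 mol
2H⁺ + 2e⁻ → H₂, so n(H₂) = 0.1529 / 2 = 0.07645 mol
V = nRT/P = 0.07645 × 0.0821 × 343 / 1.16 = 1.856 L
= 1860 mL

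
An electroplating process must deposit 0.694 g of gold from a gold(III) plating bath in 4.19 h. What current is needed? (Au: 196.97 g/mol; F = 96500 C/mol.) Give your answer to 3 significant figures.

n(Au) = 0.694 / 196.97 = 0.003523 mol
Au³⁺ + 3e⁻ → Au, so n(e⁻) = 3 × 0.003523 = 0.01057 mol
Q = 0.01057 × 96500 = 1020 C
I = Q / t = 1020 / 15084 s = 0.0676 A

0.0676 A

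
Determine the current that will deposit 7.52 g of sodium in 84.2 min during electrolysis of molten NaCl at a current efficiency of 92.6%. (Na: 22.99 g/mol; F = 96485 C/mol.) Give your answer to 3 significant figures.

n(Na) = 7.52 / 22.99 = 0.3271 mol
Na⁺ + e⁻ → Na, so n(e⁻) = 0.3271 mol
Q = 0.3271 × 96485 / 0.926 = 34080 C
I = Q / t = 34080 / 5052 s = 6.75 A

6.75 A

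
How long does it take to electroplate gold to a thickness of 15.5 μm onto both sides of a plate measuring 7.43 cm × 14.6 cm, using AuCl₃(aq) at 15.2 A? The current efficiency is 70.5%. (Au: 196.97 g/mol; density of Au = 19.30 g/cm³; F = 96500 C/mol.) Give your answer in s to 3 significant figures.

Plated area = 2 × 7.43 × 14.6 = 217.0 cm²
Volume = 217.0 × 15.5×10⁻⁴ cm = 0.3364 cm³
m(Au) = 0.3364 × 19.30 = 6.493 g
n(Au) = 6.493 / 196.97 = 0.03296 mol; n(e⁻) = 3 × 0.03296 = 0.09888 mol
Q = 0.09888 × 96500 / 0.705 = 13530 C
t = 13530 / 15.2 = 890.1 s

890 s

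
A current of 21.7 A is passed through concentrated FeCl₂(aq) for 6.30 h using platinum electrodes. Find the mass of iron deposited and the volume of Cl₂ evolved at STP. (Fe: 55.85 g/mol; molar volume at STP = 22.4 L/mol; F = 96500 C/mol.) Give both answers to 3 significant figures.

142 g Fe; 57.1 L Cl₂

Q = 21.7 × 22680 = 4.922×10^5 C; n(e⁻) = 4.922×10^5 / 96500 = 5.101 mol
Cathode: Fe²⁺ + 2e⁻ → Fe → n(Fe) = 5.101/2 = 2.551 mol → 142 g
Anode: 2Cl⁻ → Cl₂ + 2e⁻ → n(Cl₂) = 5.101/2 = 2.551 mol → 57.1 L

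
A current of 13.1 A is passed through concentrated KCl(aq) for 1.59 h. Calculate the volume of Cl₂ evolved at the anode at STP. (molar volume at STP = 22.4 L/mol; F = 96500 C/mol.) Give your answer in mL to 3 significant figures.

8700 mL

Q = 13.1 A × 5724 s = 74980 C
Moles of electrons = 74980 / 96500 = 0.7770 mol
2Cl⁻ → Cl₂ + 2e⁻, so n(Cl₂) = 0.7770 / 2 = 0.3885 mol
V = 0.3885 × 22.4 = 8.702 L
= 8700 mL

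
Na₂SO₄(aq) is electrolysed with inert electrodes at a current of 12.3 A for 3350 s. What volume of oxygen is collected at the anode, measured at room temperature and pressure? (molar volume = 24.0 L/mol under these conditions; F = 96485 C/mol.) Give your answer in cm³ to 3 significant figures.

Charge passed = 12.3 × 3350 = 41210 C
n(e⁻) = 41210 / 96485 = 0.4271 mol
2H₂O → O₂ + 4H⁺ + 4e⁻, so n(O₂) = 0.4271 / 4 = 0.1068 mol
V = 0.1068 × 24.0 = 2.563 L
= 2560 cm³

2560 cm³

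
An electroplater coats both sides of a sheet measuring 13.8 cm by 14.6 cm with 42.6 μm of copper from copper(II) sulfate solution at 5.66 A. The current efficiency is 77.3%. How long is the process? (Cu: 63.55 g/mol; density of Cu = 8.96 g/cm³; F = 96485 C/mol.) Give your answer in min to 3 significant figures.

178 min

Plated area = 2 × 13.8 × 14.6 = 403.0 cm²
Volume = 403.0 × 42.6×10⁻⁴ cm = 1.717 cm³
m(Cu) = 1.717 × 8.96 = 15.38 g
n(Cu) = 15.38 / 63.55 = 0.2420 mol; n(e⁻) = 2 × 0.2420 = 0.4840 mol
Q = 0.4840 × 96485 / 0.773 = 60410 C
t = 60410 / 5.66 = 10670 s = 178 min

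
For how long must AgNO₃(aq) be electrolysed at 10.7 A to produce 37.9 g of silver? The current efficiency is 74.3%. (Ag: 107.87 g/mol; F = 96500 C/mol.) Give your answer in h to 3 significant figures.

n(Ag) = 37.9 / 107.87 = 0.3513 mol
Ag⁺ + e⁻ → Ag, so n(e⁻) = 0.3513 mol
Q = 0.3513 × 96500 / 0.743 = 45630 C
t = Q / I = 45630 / 10.7 = 4264 s = 1.18 h

1.18 h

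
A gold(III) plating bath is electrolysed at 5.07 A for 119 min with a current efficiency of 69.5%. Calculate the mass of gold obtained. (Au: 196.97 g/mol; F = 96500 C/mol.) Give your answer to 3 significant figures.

17.1 g

Q = 5.07 × 7140 = 36200 C
n(e⁻) = 36200 / 96500 = 0.3751 mol
Au³⁺ + 3e⁻ → Au, so theoretical m(Au) = 0.1250 × 196.97 = 24.62 g
Actual mass = 69.5% × 24.62 = 17.1 g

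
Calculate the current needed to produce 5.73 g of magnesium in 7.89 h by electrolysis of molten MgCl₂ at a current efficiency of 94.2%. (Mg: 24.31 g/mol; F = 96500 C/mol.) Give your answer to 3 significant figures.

n(Mg) = 5.73 / 24.31 = 0.2357 mol
Mg²⁺ + 2e⁻ → Mg, so n(e⁻) = 2 × 0.2357 = 0.4714 mol
Q = 0.4714 × 96500 / 0.942 = 48290 C
I = Q / t = 48290 / 28404 s = 1.70 A

1.70 A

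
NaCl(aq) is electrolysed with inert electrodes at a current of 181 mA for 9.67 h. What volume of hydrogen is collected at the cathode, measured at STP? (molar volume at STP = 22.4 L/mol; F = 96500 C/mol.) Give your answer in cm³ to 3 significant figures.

Q = 0.181 A × 34812 s = 6301 C
Moles of electrons = 6301 / 96500 = 0.06530 mol
2H⁺ + 2e⁻ → H₂, so n(H₂) = 0.06530 / 2 = 0.03265 mol
V = 0.03265 × 22.4 = 0.7314 L
= 731 cm³

731 cm³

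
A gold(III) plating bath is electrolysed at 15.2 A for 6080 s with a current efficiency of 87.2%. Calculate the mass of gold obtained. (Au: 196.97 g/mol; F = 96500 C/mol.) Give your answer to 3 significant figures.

54.8 g

Q = 15.2 × 6080 = 92420 C
n(e⁻) = 92420 / 96500 = 0.9577 mol
Au³⁺ + 3e⁻ → Au, so theoretical m(Au) = 0.3192 × 196.97 = 62.87 g
Actual mass = 87.2% × 62.87 = 54.8 g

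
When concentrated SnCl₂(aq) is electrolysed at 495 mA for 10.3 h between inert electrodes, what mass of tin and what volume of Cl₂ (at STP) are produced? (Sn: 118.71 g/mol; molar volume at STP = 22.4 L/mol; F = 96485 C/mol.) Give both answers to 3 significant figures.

11.3 g Sn; 2.13 L Cl₂

Q = 0.495 × 37080 = 18350 C; n(e⁻) = 18350 / 96485 = 0.1902 mol
Cathode: Sn²⁺ + 2e⁻ → Sn → n(Sn) = 0.1902/2 = 0.09510 mol → 11.3 g
Anode: 2Cl⁻ → Cl₂ + 2e⁻ → n(Cl₂) = 0.1902/2 = 0.09510 mol → 2.13 L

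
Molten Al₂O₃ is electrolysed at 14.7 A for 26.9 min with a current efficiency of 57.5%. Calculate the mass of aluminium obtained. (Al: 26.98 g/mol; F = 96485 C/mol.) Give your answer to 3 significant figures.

Q = 14.7 × 1614 = 23730 C
n(e⁻) = 23730 / 96485 = 0.2459 mol
Al³⁺ + 3e⁻ → Al, so theoretical m(Al) = 0.08197 × 26.98 = 2.212 g
Actual mass = 57.5% × 2.212 = 1.27 g

1.27 g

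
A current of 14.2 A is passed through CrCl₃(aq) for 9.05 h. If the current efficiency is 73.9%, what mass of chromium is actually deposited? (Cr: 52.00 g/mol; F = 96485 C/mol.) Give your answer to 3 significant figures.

61.4 g

Q = 14.2 × 32580 = 4.626×10^5 C
n(e⁻) = 4.626×10^5 / 96485 = 4.795 mol
Cr³⁺ + 3e⁻ → Cr, so theoretical m(Cr) = 1.598 × 52.00 = 83.10 g
Actual mass = 73.9% × 83.10 = 61.4 g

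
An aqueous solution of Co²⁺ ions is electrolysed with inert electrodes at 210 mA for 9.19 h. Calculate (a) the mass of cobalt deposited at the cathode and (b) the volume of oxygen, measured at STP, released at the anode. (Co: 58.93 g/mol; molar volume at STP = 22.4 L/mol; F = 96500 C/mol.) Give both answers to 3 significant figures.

2.12 g Co; 0.403 L O₂

Q = 0.210 × 33084 = 6948 C; n(e⁻) = 6948 / 96500 = 0.07200 mol
Cathode: Co²⁺ + 2e⁻ → Co → n(Co) = 0.07200/2 = 0.03600 mol → 2.12 g
Anode: 2H₂O → O₂ + 4H⁺ + 4e⁻ → n(O₂) = 0.07200/4 = 0.01800 mol → 0.403 L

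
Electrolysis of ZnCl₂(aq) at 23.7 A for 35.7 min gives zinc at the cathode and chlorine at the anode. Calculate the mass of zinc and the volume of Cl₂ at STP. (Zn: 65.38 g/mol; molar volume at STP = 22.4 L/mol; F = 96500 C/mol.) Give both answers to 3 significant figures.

17.2 g Zn; 5.89 L Cl₂

Q = 23.7 × 2142 = 50770 C; n(e⁻) = 50770 / 96500 = 0.5261 mol
Cathode: Zn²⁺ + 2e⁻ → Zn → n(Zn) = 0.5261/2 = 0.2631 mol → 17.2 g
Anode: 2Cl⁻ → Cl₂ + 2e⁻ → n(Cl₂) = 0.5261/2 = 0.2631 mol → 5.89 L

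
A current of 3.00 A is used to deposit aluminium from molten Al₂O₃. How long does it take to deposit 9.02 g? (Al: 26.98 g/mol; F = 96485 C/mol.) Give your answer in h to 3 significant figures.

n(Al) = 9.02 / 26.98 = 0.3343 mol
Al³⁺ + 3e⁻ → Al, so n(e⁻) = 3 × 0.3343 = 1.003 mol
Q = 1.003 × 96485 = 96770 C
t = Q / I = 96770 / 3.00 = 32260 s = 8.96 h

8.96 h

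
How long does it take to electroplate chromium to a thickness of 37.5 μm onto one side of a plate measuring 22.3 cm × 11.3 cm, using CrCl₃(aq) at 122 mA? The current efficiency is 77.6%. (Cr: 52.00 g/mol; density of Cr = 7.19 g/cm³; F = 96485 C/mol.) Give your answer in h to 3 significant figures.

111 h

Plated area = 22.3 × 11.3 = 252.0 cm²
Volume = 252.0 × 37.5×10⁻⁴ cm = 0.9450 cm³
m(Cr) = 0.9450 × 7.19 = 6.795 g
n(Cr) = 6.795 / 52.00 = 0.1307 mol; n(e⁻) = 3 × 0.1307 = 0.3921 mol
Q = 0.3921 × 96485 / 0.776 = 48750 C
t = 48750 / 0.122 = 3.996×10^5 s = 111 h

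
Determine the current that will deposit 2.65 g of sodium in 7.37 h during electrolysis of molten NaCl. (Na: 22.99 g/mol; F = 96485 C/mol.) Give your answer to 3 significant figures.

0.419 A

n(Na) = 2.65 / 22.99 = 0.1153 mol
Na⁺ + e⁻ → Na, so n(e⁻) = 0.1153 mol
Q = 0.1153 × 96485 = 11120 C
I = Q / t = 11120 / 26532 s = 0.419 A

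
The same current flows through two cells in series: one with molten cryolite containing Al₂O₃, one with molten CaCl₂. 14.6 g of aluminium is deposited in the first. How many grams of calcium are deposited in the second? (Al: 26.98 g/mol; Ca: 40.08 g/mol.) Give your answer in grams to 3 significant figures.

n(Al) = 14.6 / 26.98 = 0.5411 mol
Al³⁺ + 3e⁻ → Al, so n(e⁻) = 3 × 0.5411 = 1.623 mol
In series, the same 1.623 mol of electrons flows through the second cell.
Ca²⁺ + 2e⁻ → Ca, so n(Ca) = 1.623 / 2 = 0.8115 mol
m(Ca) = 0.8115 × 40.08 = 32.5 g

32.5 g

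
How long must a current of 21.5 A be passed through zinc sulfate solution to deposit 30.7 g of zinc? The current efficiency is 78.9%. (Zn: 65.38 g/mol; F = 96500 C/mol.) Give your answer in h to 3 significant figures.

1.48 h

n(Zn) = 30.7 / 65.38 = 0.4696 mol
Zn²⁺ + 2e⁻ → Zn, so n(e⁻) = 2 × 0.4696 = 0.9392 mol
Q = 0.9392 × 96500 / 0.789 = 1.149×10^5 C
t = Q / I = 1.149×10^5 / 21.5 = 5344 s = 1.48 h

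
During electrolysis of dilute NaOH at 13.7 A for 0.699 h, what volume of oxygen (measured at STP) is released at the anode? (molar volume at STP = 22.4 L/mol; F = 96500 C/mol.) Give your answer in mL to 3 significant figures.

2000 mL

Q = It = 13.7 × 2516.4 = 34470 C
n(e⁻) = 34470 / 96500 = 0.3572 mol
2H₂O → O₂ + 4H⁺ + 4e⁻, so n(O₂) = 0.3572 / 4 = 0.08930 mol
V = 0.08930 × 22.4 = 2.000 L
= 2000 mL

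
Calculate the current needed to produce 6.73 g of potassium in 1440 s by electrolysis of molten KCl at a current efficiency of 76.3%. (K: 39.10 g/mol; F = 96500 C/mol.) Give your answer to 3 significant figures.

15.1 A

n(K) = 6.73 / 39.10 = 0.1721 mol
K⁺ + e⁻ → K, so n(e⁻) = 0.1721 mol
Q = 0.1721 × 96500 / 0.763 = 21770 C
I = Q / t = 21770 / 1440 s = 15.1 A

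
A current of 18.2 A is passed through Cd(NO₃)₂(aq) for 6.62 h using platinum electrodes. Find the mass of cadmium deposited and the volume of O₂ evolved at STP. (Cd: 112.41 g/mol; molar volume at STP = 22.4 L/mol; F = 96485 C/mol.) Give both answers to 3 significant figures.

Q = 18.2 × 23832 = 4.337×10^5 C; n(e⁻) = 4.337×10^5 / 96485 = 4.495 mol
Cathode: Cd²⁺ + 2e⁻ → Cd → n(Cd) = 4.495/2 = 2.248 mol → 253 g
Anode: 2H₂O → O₂ + 4H⁺ + 4e⁻ → n(O₂) = 4.495/4 = 1.124 mol → 25.2 L

253 g Cd; 25.2 L O₂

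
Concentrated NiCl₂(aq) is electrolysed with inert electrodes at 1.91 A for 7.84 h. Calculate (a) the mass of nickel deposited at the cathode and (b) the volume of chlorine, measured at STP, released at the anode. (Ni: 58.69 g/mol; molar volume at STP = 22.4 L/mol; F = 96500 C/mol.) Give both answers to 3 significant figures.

Q = 1.91 × 28224 = 53910 C; n(e⁻) = 53910 / 96500 = 0.5587 mol
Cathode: Ni²⁺ + 2e⁻ → Ni → n(Ni) = 0.5587/2 = 0.2794 mol → 16.4 g
Anode: 2Cl⁻ → Cl₂ + 2e⁻ → n(Cl₂) = 0.5587/2 = 0.2794 mol → 6.26 L

16.4 g Ni; 6.26 L Cl₂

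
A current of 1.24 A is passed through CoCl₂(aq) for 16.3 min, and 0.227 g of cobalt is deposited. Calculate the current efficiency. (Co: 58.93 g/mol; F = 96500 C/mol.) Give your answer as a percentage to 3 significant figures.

61.3%

Q = 1.24 × 978 = 1213 C
n(e⁻) = 1213 / 96500 = 0.01257 mol
Co²⁺ + 2e⁻ → Co, so theoretical n(Co) = 0.006285 mol → 0.3704 g
Efficiency = 0.227 / 0.3704 = 0.6129 = 61.3%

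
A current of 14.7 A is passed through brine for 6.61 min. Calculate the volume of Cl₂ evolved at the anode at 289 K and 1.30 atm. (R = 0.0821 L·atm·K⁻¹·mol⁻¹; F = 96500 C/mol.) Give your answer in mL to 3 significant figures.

551 mL

Q = It = 14.7 × 396.6 = 5830 C
n(e⁻) = Q/F = 5830/96500 = 0.06041 mol
2Cl⁻ → Cl₂ + 2e⁻, so n(Cl₂) = 0.06041 / 2 = 0.03021 mol
V = nRT/P = 0.03021 × 0.0821 × 289 / 1.30 = 0.5514 L
= 551 mL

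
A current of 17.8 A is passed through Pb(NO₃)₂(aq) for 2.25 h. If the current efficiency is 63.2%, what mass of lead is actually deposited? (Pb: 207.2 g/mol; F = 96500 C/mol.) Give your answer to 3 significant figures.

Q = 17.8 × 8100 = 1.442×10^5 C
n(e⁻) = 1.442×10^5 / 96500 = 1.494 mol
Pb²⁺ + 2e⁻ → Pb, so theoretical m(Pb) = 0.7470 × 207.2 = 154.8 g
Actual mass = 63.2% × 154.8 = 97.8 g

97.8 g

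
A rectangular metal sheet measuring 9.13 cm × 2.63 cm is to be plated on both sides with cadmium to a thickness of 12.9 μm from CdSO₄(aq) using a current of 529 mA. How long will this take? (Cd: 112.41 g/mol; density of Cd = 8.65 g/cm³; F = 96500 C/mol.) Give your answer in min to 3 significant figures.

29.0 min

Plated area = 2 × 9.13 × 2.63 = 48.02 cm²
Volume = 48.02 × 12.9×10⁻⁴ cm = 0.06195 cm³
m(Cd) = 0.06195 × 8.65 = 0.5359 g
n(Cd) = 0.5359 / 112.41 = 0.004767 mol; n(e⁻) = 2 × 0.004767 = 0.009534 mol
Q = 0.009534 × 96500 = 920.0 C
t = 920.0 / 0.529 = 1739 s = 29.0 min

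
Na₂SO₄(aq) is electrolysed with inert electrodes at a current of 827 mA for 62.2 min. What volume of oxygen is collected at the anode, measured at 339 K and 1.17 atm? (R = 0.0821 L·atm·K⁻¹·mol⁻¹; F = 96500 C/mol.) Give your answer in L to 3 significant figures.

0.190 L

Q = 0.827 A × 3732 s = 3086 C
Moles of electrons = 3086 / 96500 = 0.03198 mol
2H₂O → O₂ + 4H⁺ + 4e⁻, so n(O₂) = 0.03198 / 4 = 0.007995 mol
V = nRT/P = 0.007995 × 0.0821 × 339 / 1.17 = 0.1902 L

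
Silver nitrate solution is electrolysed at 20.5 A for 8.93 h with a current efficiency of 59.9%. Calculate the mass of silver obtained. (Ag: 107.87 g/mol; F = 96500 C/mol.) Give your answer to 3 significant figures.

Q = 20.5 × 32148 = 6.590×10^5 C
n(e⁻) = 6.590×10^5 / 96500 = 6.829 mol
Ag⁺ + e⁻ → Ag, so theoretical m(Ag) = 6.829 × 107.87 = 736.6 g
Actual mass = 59.9% × 736.6 = 441 g

441 g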